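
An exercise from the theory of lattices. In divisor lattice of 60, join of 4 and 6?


In a divisor lattice, join = lcm (least common multiple).
gcd(4,6) = 2
lcm(4,6) = 4*6/gcd = 24/2 = 12


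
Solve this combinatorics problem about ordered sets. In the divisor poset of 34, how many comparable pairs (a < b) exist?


A comparable pair {a,b} has a < b or b < a in the order.
Count unordered pairs where one element is strictly below the other.
Examples: {1,2}, {1,17}, {1,34}, {2,34}, ...
Total comparable pairs: 5


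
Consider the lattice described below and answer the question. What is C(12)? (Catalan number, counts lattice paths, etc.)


C(n) = C(2n, n) / (n+1).
C(24, 12) = 2704156
C(12) = 2704156 / 13 = 208012


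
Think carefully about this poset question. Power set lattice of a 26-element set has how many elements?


Power set = 2^n.
2^26 = 67108864


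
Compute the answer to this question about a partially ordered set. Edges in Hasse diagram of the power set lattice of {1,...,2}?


A cover relation a -< b holds when a < b with no c strictly between.
Cover relations:
  {} -< {1}
  {} -< {2}
  {1} -< {1,2}
  {2} -< {1,2}
Total: 4


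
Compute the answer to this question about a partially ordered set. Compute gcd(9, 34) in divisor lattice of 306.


In a divisor lattice, meet = gcd (greatest common divisor).
By Euclidean algorithm or factoring: gcd(9,34) = 1


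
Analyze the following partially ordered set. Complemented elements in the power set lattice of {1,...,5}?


An element a is complemented if some b has a meet b = bottom, a join b = top.
every subset A has complement S\A, so all elements are complemented.
Complemented elements: {}, {1}, {2}, {3}, {4}, {5}, ... (26 more)
Count: 32


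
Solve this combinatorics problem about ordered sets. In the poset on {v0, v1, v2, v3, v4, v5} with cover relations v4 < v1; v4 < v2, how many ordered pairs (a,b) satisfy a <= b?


The order relation is {(a,b) : a <= b}, reflexive so it includes (a,a).
Examples: (v0,v0), (v1,v1), (v2,v2), (v3,v3), (v4,v1), ...
Total ordered pairs: 8


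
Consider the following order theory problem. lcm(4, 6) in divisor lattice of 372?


Join=lcm.
gcd(4,6)=2
lcm=12


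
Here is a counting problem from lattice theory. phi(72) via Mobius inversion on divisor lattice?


phi(n) = n * prod_{p|n} (1 - 1/p).
Prime divisors of 72: [2, 3]
phi(72) = 72 * (1 - 1/2) * (1 - 1/3)
phi(72) = 24


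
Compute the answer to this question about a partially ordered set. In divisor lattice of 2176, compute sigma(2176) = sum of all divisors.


sigma(n) = sum of divisors.
Divisors of 2176: [1, 2, 4, 8, 16, 17, 32, 34, 64, 68, 128, 136, 272, 544, 1088, 2176]
Sum = 4590


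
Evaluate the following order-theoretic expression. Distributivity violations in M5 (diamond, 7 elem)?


Distributive law: a ^ (b v c) = (a ^ b) v (a ^ c).
Check all 7^3 = 343 ordered triples (a,b,c).
  e.g. a=a1, b=a2, c=a3: lhs=a1 != rhs=0
  e.g. a=a1, b=a2, c=a4: lhs=a1 != rhs=0
Total violating triples: 60


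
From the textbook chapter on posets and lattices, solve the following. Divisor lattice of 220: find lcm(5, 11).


In a divisor lattice, join = lcm (least common multiple).
gcd(5,11) = 1
lcm(5,11) = 5*11/gcd = 55/1 = 55


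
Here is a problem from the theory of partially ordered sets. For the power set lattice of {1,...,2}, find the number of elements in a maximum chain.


A chain is a totally ordered subset; we count the number of elements in a maximum chain.
Compute, for each element x, the size of the longest chain ending at x:
  {}: 1
  {1}: 2
  {2}: 2
  {1,2}: 3
A maximum chain: {} < {1} < {1,2}
Number of elements in the longest chain: 3


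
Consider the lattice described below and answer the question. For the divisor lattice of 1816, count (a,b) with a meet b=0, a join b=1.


Complement pair (a,b): a meet b = bottom, a join b = top.
Here: gcd(a,b)=1 and lcm(a,b)=1816, i.e. a*b=1816 with a,b coprime.
Pairs found: (1,1816), (8,227), (227,8), (1816,1)
Total ordered pairs: 4


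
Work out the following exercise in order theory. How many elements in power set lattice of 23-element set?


Power set = 2^n.
2^23 = 8388608


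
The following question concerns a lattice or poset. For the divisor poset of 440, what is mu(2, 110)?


In a divisor lattice, mu(a,b) = mu(b/a) where mu is the classical Mobius function.
b/a = 110/2 = 55
Prime factorization of 55: primes [5, 11]
55 is squarefree with 2 prime factor(s), so mu(55) = (-1)^2 = 1


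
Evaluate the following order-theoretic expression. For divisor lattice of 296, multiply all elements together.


Divisors of 296: [1, 2, 4, 8, 37, 74, 148, 296]
Product = n^(d(n)/2) = 296^(8/2)
Product = 7676563456


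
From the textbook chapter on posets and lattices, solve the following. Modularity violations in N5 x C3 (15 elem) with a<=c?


Modular law: if a <= c then a v (b ^ c) = (a v b) ^ c.
Check all triples (a,b,c) with a <= c among 15 elements.
  e.g. a=(a,0), b=(c,0), c=(b,0): lhs=(a,0) != rhs=(b,0)
  e.g. a=(a,0), b=(c,1), c=(b,0): lhs=(a,0) != rhs=(b,0)
Total violating triples: 18


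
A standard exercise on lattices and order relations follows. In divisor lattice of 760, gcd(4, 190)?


Meet=gcd.
gcd(4,190)=2


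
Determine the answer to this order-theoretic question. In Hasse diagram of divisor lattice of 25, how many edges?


A cover relation a -< b holds when a < b with no c strictly between.
Cover relations:
  1 -< 5
  5 -< 25
Total: 2


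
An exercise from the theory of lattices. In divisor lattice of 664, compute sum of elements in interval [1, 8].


Interval [1,8] in divisors of 664: [1, 2, 4, 8]
Sum = 15


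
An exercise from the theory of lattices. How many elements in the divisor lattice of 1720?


Divisors of 1720: [1, 2, 4, 5, 8, 10, 20, 40, 43, 86, 172, 215, 344, 430, 860, 1720]
Count: 16


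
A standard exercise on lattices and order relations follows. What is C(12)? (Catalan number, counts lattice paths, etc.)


C(n) = C(2n, n) / (n+1).
C(24, 12) = 2704156
C(12) = 2704156 / 13 = 208012


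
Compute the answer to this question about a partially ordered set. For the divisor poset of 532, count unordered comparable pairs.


A comparable pair {a,b} has a < b or b < a in the order.
Count unordered pairs where one element is strictly below the other.
Examples: {1,2}, {1,4}, {1,7}, {1,14}, ...
Total comparable pairs: 42


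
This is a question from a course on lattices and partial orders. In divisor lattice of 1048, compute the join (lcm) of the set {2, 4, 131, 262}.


In a divisor lattice, join = lcm (least common multiple).
Compute lcm iteratively: start with first element, then lcm(current, next).
Elements: [2, 4, 131, 262]
lcm(2,4) = 4
lcm(4,131) = 524
lcm(524,262) = 524
Final lcm = 524


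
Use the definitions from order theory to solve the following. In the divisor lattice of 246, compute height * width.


Height = length of longest chain minus 1; width = size of largest antichain.
A maximum chain: 1 | 41 | 123 | 246  (height 3).
A maximum antichain: {2, 3, 41}  (width 3).
Product = 3 * 3 = 9


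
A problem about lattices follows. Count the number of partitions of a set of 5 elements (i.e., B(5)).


B(n) = number of set partitions of an n-element set.
B(n) satisfies the recurrence: B(n+1) = sum_k C(n,k)*B(k).
B(5) = 52


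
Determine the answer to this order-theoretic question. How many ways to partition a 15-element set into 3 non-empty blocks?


S(n,k) = k*S(n-1,k) + S(n-1,k-1).
S(14,3) = 788970, S(14,2) = 8191
S(15,3) = 3*788970 + 8191 = 2366910 + 8191
S(15,3) = 2375101


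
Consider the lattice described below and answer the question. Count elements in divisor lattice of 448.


Divisors of 448: [1, 2, 4, 7, 8, 14, 16, 28, 32, 56, 64, 112, 224, 448]
Count: 14


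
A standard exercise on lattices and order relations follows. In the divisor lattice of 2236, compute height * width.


Height = length of longest chain minus 1; width = size of largest antichain.
A maximum chain: 1 | 43 | 559 | 1118 | 2236  (height 4).
A maximum antichain: {4, 26, 86, 559}  (width 4).
Product = 4 * 4 = 16


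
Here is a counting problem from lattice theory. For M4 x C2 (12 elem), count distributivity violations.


Distributive law: a ^ (b v c) = (a ^ b) v (a ^ c).
Check all 12^3 = 1728 ordered triples (a,b,c).
  e.g. a=(a1,0), b=(a2,0), c=(a3,0): lhs=(a1,0) != rhs=(0,0)
  e.g. a=(a1,0), b=(a2,0), c=(a3,1): lhs=(a1,0) != rhs=(0,0)
Total violating triples: 192


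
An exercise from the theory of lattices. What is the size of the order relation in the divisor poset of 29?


The order relation is {(a,b) : a <= b}, reflexive so it includes (a,a).
Examples: (1,1), (1,29), (29,29)
Total ordered pairs: 3


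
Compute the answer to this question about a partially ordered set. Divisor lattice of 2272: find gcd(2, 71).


In a divisor lattice, meet = gcd (greatest common divisor).
By Euclidean algorithm or factoring: gcd(2,71) = 1


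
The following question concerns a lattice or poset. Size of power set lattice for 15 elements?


Power set = 2^n.
2^15 = 32768


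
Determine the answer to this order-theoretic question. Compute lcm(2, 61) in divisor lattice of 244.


In a divisor lattice, join = lcm (least common multiple).
gcd(2,61) = 1
lcm(2,61) = 2*61/gcd = 122/1 = 122


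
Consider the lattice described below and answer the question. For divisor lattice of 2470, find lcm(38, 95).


In a divisor lattice, join = lcm (least common multiple).
Compute lcm iteratively: start with first element, then lcm(current, next).
Elements: [38, 95]
lcm(38,95) = 190
Final lcm = 190


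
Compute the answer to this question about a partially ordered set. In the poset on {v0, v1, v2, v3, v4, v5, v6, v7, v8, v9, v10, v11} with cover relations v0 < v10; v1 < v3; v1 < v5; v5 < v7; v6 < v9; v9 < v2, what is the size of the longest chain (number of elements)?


A chain is a totally ordered subset; we count the number of elements in a maximum chain.
Compute, for each element x, the size of the longest chain ending at x:
  v0: 1
  v1: 1
  v4: 1
  v6: 1
  v8: 1
  v11: 1
  ...
A maximum chain: v6 < v9 < v2
Number of elements in the longest chain: 3


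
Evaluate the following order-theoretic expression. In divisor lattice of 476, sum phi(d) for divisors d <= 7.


Divisors of 476 up to 7: [1, 2, 4, 7]
phi values: [1, 1, 2, 6]
Sum = 10


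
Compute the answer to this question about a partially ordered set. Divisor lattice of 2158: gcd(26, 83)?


Meet=gcd.
gcd(26,83)=1


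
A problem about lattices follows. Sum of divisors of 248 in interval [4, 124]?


Interval [4,124] in divisors of 248: [4, 124]
Sum = 128


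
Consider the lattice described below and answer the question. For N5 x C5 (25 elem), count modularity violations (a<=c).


Modular law: if a <= c then a v (b ^ c) = (a v b) ^ c.
Check all triples (a,b,c) with a <= c among 25 elements.
  e.g. a=(a,0), b=(c,0), c=(b,0): lhs=(a,0) != rhs=(b,0)
  e.g. a=(a,0), b=(c,1), c=(b,0): lhs=(a,0) != rhs=(b,0)
Total violating triples: 75


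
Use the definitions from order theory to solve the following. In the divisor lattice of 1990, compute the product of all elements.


Divisors of 1990: [1, 2, 5, 10, 199, 398, 995, 1990]
Product = n^(d(n)/2) = 1990^(8/2)
Product = 15682392010000


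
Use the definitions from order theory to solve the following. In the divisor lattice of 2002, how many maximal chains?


A maximal chain goes from the minimum element to a maximal element via cover relations.
Counting all min-to-max paths in the cover graph.
Total maximal chains: 24


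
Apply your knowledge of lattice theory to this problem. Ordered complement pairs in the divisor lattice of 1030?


Complement pair (a,b): a meet b = bottom, a join b = top.
Here: gcd(a,b)=1 and lcm(a,b)=1030, i.e. a*b=1030 with a,b coprime.
Pairs found: (1,1030), (2,515), (5,206), (10,103), ... (4 more)
Total ordered pairs: 8


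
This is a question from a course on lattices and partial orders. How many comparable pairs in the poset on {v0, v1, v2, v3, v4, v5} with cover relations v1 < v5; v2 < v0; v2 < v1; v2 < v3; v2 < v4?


A comparable pair {a,b} has a < b or b < a in the order.
Count unordered pairs where one element is strictly below the other.
Examples: {v0,v2}, {v1,v2}, {v1,v5}, {v2,v3}, ...
Total comparable pairs: 6


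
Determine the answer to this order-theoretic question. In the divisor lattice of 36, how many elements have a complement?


An element a is complemented if some b has a meet b = bottom, a join b = top.
a is complemented iff gcd(a, n/a)=1, i.e. a is a unitary divisor of 36.
Complemented elements: 1, 4, 9, 36
Count: 4


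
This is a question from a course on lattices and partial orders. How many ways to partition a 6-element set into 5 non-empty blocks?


S(n,k) = k*S(n-1,k) + S(n-1,k-1).
S(5,5) = 1, S(5,4) = 10
S(6,5) = 5*1 + 10 = 5 + 10
S(6,5) = 15


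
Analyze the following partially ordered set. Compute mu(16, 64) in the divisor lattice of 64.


In a divisor lattice, mu(a,b) = mu(b/a) where mu is the classical Mobius function.
b/a = 64/16 = 4
Prime factorization of 4: primes [2]
4 is not squarefree, so mu(4) = 0


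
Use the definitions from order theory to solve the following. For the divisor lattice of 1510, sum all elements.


sigma(n) = sum of divisors.
Divisors of 1510: [1, 2, 5, 10, 151, 302, 755, 1510]
Sum = 2736


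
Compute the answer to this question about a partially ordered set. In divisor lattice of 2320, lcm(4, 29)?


Join=lcm.
gcd(4,29)=1
lcm=116


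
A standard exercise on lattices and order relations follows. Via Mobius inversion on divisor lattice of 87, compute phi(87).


phi(n) = n * prod_{p|n} (1 - 1/p).
Prime divisors of 87: [3, 29]
phi(87) = 87 * (1 - 1/3) * (1 - 1/29)
phi(87) = 56


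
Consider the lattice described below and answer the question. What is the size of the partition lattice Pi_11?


B(n) = number of set partitions of an n-element set.
B(n) satisfies the recurrence: B(n+1) = sum_k C(n,k)*B(k).
B(11) = 678570


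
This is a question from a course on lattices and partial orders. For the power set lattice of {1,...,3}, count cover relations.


A cover relation a -< b holds when a < b with no c strictly between.
Cover relations:
  {} -< {1}
  {} -< {2}
  {} -< {3}
  {1} -< {1,2}
  {1} -< {1,3}
  {2} -< {1,2}
  {2} -< {2,3}
  {3} -< {1,3}
  ...4 more
Total: 12


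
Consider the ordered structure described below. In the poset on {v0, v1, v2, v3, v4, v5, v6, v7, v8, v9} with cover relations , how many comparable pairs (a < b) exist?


A comparable pair {a,b} has a < b or b < a in the order.
Count unordered pairs where one element is strictly below the other.
Total comparable pairs: 0


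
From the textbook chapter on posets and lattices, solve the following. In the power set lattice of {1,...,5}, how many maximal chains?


A maximal chain goes from the minimum element to a maximal element via cover relations.
Counting all min-to-max paths in the cover graph.
Total maximal chains: 120


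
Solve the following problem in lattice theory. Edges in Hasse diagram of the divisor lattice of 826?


A cover relation a -< b holds when a < b with no c strictly between.
Cover relations:
  1 -< 2
  1 -< 7
  1 -< 59
  2 -< 14
  2 -< 118
  7 -< 14
  7 -< 413
  14 -< 826
  ...4 more
Total: 12


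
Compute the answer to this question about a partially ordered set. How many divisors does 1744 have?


Divisors of 1744: [1, 2, 4, 8, 16, 109, 218, 436, 872, 1744]
Count: 10


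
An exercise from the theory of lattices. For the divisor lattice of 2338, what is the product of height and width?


Height = length of longest chain minus 1; width = size of largest antichain.
A maximum chain: 1 | 167 | 1169 | 2338  (height 3).
A maximum antichain: {2, 7, 167}  (width 3).
Product = 3 * 3 = 9


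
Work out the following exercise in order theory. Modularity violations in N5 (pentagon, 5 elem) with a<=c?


Modular law: if a <= c then a v (b ^ c) = (a v b) ^ c.
Check all triples (a,b,c) with a <= c among 5 elements.
  e.g. a=a, b=c, c=b: lhs=a != rhs=b
Total violating triples: 1


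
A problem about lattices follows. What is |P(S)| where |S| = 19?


Power set = 2^n.
2^19 = 524288


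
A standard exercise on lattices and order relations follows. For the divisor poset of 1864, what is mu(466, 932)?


In a divisor lattice, mu(a,b) = mu(b/a) where mu is the classical Mobius function.
b/a = 932/466 = 2
Prime factorization of 2: primes [2]
2 is squarefree with 1 prime factor(s), so mu(2) = (-1)^1 = -1


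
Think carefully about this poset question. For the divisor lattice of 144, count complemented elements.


An element a is complemented if some b has a meet b = bottom, a join b = top.
a is complemented iff gcd(a, n/a)=1, i.e. a is a unitary divisor of 144.
Complemented elements: 1, 9, 16, 144
Count: 4


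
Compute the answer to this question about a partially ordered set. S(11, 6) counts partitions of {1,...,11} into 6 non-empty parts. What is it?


S(n,k) = k*S(n-1,k) + S(n-1,k-1).
S(10,6) = 22827, S(10,5) = 42525
S(11,6) = 6*22827 + 42525 = 136962 + 42525
S(11,6) = 179487


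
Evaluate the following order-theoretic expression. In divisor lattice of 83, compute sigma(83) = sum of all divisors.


sigma(n) = sum of divisors.
Divisors of 83: [1, 83]
Sum = 84


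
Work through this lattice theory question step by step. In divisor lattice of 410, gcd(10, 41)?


Meet=gcd.
gcd(10,41)=1


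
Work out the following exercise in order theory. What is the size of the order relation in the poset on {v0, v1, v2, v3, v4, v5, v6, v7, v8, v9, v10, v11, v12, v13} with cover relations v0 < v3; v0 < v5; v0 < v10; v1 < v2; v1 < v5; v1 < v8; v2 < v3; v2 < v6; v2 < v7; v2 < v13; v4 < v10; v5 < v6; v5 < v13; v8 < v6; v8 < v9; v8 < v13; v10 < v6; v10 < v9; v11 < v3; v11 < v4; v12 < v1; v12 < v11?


The order relation is {(a,b) : a <= b}, reflexive so it includes (a,a).
Examples: (v0,v0), (v0,v10), (v0,v13), (v0,v3), (v0,v5), ...
Total ordered pairs: 59


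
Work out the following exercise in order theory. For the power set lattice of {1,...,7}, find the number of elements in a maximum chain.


A chain is a totally ordered subset; we count the number of elements in a maximum chain.
Compute, for each element x, the size of the longest chain ending at x:
  {}: 1
  {1}: 2
  {2}: 2
  {3}: 2
  {4}: 2
  {5}: 2
  ...
A maximum chain: {} < {1} < {1,2} < {1,2,3} < {1,2,3,4} < {1,2,3,4,5} < {1,2,3,4,5,6} < {1,2,3,4,5,6,7}
Number of elements in the longest chain: 8


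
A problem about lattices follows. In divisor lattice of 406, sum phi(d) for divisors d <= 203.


Divisors of 406 up to 203: [1, 2, 7, 14, 29, 58, 203]
phi values: [1, 1, 6, 6, 28, 28, 168]
Sum = 238


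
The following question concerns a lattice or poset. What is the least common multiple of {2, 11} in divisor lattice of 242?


In a divisor lattice, join = lcm (least common multiple).
Compute lcm iteratively: start with first element, then lcm(current, next).
Elements: [2, 11]
lcm(2,11) = 22
Final lcm = 22


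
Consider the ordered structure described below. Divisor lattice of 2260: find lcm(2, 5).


In a divisor lattice, join = lcm (least common multiple).
gcd(2,5) = 1
lcm(2,5) = 2*5/gcd = 10/1 = 10


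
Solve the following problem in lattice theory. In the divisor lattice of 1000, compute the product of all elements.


Divisors of 1000: [1, 2, 4, 5, 8, 10, 20, 25, 40, 50, 100, 125, 200, 250, 500, 1000]
Product = n^(d(n)/2) = 1000^(16/2)
Product = 1000000000000000000000000


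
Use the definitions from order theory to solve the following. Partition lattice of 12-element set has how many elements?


B(n) = number of set partitions of an n-element set.
B(n) satisfies the recurrence: B(n+1) = sum_k C(n,k)*B(k).
B(12) = 4213597


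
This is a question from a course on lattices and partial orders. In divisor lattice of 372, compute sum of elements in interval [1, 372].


Interval [1,372] in divisors of 372: [1, 2, 3, 4, 6, 12, 31, 62, 93, 124, 186, 372]
Sum = 896


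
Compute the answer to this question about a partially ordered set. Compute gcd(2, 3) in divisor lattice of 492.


In a divisor lattice, meet = gcd (greatest common divisor).
By Euclidean algorithm or factoring: gcd(2,3) = 1


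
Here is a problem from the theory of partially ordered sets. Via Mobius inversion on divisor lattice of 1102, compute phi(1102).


phi(n) = n * prod_{p|n} (1 - 1/p).
Prime divisors of 1102: [2, 19, 29]
phi(1102) = 1102 * (1 - 1/2) * (1 - 1/19) * (1 - 1/29)
phi(1102) = 504


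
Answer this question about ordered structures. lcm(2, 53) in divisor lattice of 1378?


Join=lcm.
gcd(2,53)=1
lcm=106


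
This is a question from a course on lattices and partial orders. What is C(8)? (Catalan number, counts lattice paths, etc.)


C(n) = C(2n, n) / (n+1).
C(16, 8) = 12870
C(8) = 12870 / 9 = 1430


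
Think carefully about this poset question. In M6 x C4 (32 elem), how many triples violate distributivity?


Distributive law: a ^ (b v c) = (a ^ b) v (a ^ c).
Check all 32^3 = 32768 ordered triples (a,b,c).
  e.g. a=(a1,0), b=(a2,0), c=(a3,0): lhs=(a1,0) != rhs=(0,0)
  e.g. a=(a1,0), b=(a2,0), c=(a3,1): lhs=(a1,0) != rhs=(0,0)
Total violating triples: 7680


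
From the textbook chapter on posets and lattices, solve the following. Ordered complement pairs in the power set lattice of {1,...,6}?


Complement pair (a,b): a meet b = bottom, a join b = top.
Here: A intersect B = {} and A union B = {1,...,6}.
Pairs found: ({},{1,2,3,4,5,6}), ({1},{2,3,4,5,6}), ({2},{1,3,4,5,6}), ({3},{1,2,4,5,6}), ... (60 more)
Total ordered pairs: 64


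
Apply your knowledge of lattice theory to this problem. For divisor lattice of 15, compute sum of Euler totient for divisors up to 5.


Divisors of 15 up to 5: [1, 3, 5]
phi values: [1, 2, 4]
Sum = 7


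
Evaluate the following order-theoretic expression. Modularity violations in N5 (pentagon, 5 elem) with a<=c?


Modular law: if a <= c then a v (b ^ c) = (a v b) ^ c.
Check all triples (a,b,c) with a <= c among 5 elements.
  e.g. a=a, b=c, c=b: lhs=a != rhs=b
Total violating triples: 1


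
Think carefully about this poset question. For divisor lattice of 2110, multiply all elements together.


Divisors of 2110: [1, 2, 5, 10, 211, 422, 1055, 2110]
Product = n^(d(n)/2) = 2110^(8/2)
Product = 19821194410000


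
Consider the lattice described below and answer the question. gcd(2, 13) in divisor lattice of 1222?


Meet=gcd.
gcd(2,13)=1


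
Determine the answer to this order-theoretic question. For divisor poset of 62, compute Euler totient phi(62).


phi(n) = n * prod_{p|n} (1 - 1/p).
Prime divisors of 62: [2, 31]
phi(62) = 62 * (1 - 1/2) * (1 - 1/31)
phi(62) = 30


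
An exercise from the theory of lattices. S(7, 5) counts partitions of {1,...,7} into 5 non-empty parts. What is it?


S(n,k) = k*S(n-1,k) + S(n-1,k-1).
S(6,5) = 15, S(6,4) = 65
S(7,5) = 5*15 + 65 = 75 + 65
S(7,5) = 140


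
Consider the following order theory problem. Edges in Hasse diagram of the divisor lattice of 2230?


A cover relation a -< b holds when a < b with no c strictly between.
Cover relations:
  1 -< 2
  1 -< 5
  1 -< 223
  2 -< 10
  2 -< 446
  5 -< 10
  5 -< 1115
  10 -< 2230
  ...4 more
Total: 12


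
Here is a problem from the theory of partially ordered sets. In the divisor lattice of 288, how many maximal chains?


A maximal chain goes from the minimum element to a maximal element via cover relations.
Counting all min-to-max paths in the cover graph.
Total maximal chains: 21


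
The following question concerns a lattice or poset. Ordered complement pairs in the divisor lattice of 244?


Complement pair (a,b): a meet b = bottom, a join b = top.
Here: gcd(a,b)=1 and lcm(a,b)=244, i.e. a*b=244 with a,b coprime.
Pairs found: (1,244), (4,61), (61,4), (244,1)
Total ordered pairs: 4


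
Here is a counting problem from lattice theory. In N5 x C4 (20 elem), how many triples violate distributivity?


Distributive law: a ^ (b v c) = (a ^ b) v (a ^ c).
Check all 20^3 = 8000 ordered triples (a,b,c).
  e.g. a=(b,0), b=(a,0), c=(c,0): lhs=(b,0) != rhs=(a,0)
  e.g. a=(b,0), b=(a,0), c=(c,1): lhs=(b,0) != rhs=(a,0)
Total violating triples: 128


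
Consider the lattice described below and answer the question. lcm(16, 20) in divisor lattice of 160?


Join=lcm.
gcd(16,20)=4
lcm=80


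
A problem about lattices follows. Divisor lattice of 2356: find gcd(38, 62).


In a divisor lattice, meet = gcd (greatest common divisor).
By Euclidean algorithm or factoring: gcd(38,62) = 2


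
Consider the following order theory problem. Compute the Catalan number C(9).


C(n) = C(2n, n) / (n+1).
C(18, 9) = 48620
C(9) = 48620 / 10 = 4862


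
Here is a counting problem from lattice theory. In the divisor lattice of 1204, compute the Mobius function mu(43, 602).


In a divisor lattice, mu(a,b) = mu(b/a) where mu is the classical Mobius function.
b/a = 602/43 = 14
Prime factorization of 14: primes [2, 7]
14 is squarefree with 2 prime factor(s), so mu(14) = (-1)^2 = 1


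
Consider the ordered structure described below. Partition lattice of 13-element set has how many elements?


B(n) = number of set partitions of an n-element set.
B(n) satisfies the recurrence: B(n+1) = sum_k C(n,k)*B(k).
B(13) = 27644437


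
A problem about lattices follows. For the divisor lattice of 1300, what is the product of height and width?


Height = length of longest chain minus 1; width = size of largest antichain.
A maximum chain: 1 | 13 | 65 | 325 | 650 | 1300  (height 5).
A maximum antichain: {4, 10, 25, 26, 65}  (width 5).
Product = 5 * 5 = 25


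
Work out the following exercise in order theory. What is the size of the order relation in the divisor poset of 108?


The order relation is {(a,b) : a <= b}, reflexive so it includes (a,a).
Examples: (1,1), (1,108), (1,12), (1,18), (1,2), ...
Total ordered pairs: 60


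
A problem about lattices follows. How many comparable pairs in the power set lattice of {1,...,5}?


A comparable pair {a,b} has a < b or b < a in the order.
Count unordered pairs where one element is strictly below the other.
Examples: {{},{1}}, {{},{2}}, {{},{3}}, {{},{4}}, ...
Total comparable pairs: 211


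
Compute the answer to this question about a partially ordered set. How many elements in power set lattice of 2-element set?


Power set = 2^n.
2^2 = 4


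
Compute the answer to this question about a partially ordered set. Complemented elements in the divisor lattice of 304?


An element a is complemented if some b has a meet b = bottom, a join b = top.
a is complemented iff gcd(a, n/a)=1, i.e. a is a unitary divisor of 304.
Complemented elements: 1, 16, 19, 304
Count: 4


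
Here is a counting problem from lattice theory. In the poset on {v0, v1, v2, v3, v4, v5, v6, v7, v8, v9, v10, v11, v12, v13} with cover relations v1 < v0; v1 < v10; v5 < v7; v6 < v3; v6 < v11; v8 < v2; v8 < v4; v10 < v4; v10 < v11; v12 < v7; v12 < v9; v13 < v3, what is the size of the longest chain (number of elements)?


A chain is a totally ordered subset; we count the number of elements in a maximum chain.
Compute, for each element x, the size of the longest chain ending at x:
  v1: 1
  v5: 1
  v6: 1
  v8: 1
  v12: 1
  v13: 1
  ...
A maximum chain: v1 < v10 < v4
Number of elements in the longest chain: 3


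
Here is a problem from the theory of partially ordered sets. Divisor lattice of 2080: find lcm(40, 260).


In a divisor lattice, join = lcm (least common multiple).
gcd(40,260) = 20
lcm(40,260) = 40*260/gcd = 10400/20 = 520


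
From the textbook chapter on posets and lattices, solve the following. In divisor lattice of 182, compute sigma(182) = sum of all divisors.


sigma(n) = sum of divisors.
Divisors of 182: [1, 2, 7, 13, 14, 26, 91, 182]
Sum = 336


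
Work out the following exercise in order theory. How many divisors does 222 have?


Divisors of 222: [1, 2, 3, 6, 37, 74, 111, 222]
Count: 8


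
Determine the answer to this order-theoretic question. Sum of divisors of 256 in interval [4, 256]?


Interval [4,256] in divisors of 256: [4, 8, 16, 32, 64, 128, 256]
Sum = 508


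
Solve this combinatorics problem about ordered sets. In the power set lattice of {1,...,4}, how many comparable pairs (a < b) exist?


A comparable pair {a,b} has a < b or b < a in the order.
Count unordered pairs where one element is strictly below the other.
Examples: {{},{1}}, {{},{2}}, {{},{3}}, {{},{4}}, ...
Total comparable pairs: 65


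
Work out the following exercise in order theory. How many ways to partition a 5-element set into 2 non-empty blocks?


S(n,k) = k*S(n-1,k) + S(n-1,k-1).
S(4,2) = 7, S(4,1) = 1
S(5,2) = 2*7 + 1 = 14 + 1
S(5,2) = 15


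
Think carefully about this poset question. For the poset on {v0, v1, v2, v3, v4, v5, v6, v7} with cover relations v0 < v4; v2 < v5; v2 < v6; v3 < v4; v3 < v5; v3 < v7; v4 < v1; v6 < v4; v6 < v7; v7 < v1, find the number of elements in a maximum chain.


A chain is a totally ordered subset; we count the number of elements in a maximum chain.
Compute, for each element x, the size of the longest chain ending at x:
  v0: 1
  v2: 1
  v3: 1
  v6: 2
  v5: 2
  v7: 3
  ...
A maximum chain: v2 < v6 < v4 < v1
Number of elements in the longest chain: 4


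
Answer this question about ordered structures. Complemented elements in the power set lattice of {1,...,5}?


An element a is complemented if some b has a meet b = bottom, a join b = top.
every subset A has complement S\A, so all elements are complemented.
Complemented elements: {}, {1}, {2}, {3}, {4}, {5}, ... (26 more)
Count: 32


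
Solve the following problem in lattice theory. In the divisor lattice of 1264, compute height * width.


Height = length of longest chain minus 1; width = size of largest antichain.
A maximum chain: 1 | 79 | 158 | 316 | 632 | 1264  (height 5).
A maximum antichain: {2, 79}  (width 2).
Product = 5 * 2 = 10


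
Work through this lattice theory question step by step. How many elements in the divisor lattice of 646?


Divisors of 646: [1, 2, 17, 19, 34, 38, 323, 646]
Count: 8


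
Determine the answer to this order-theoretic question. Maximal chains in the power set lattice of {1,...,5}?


A maximal chain goes from the minimum element to a maximal element via cover relations.
Counting all min-to-max paths in the cover graph.
Total maximal chains: 120


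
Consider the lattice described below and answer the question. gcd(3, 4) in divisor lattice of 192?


Meet=gcd.
gcd(3,4)=1


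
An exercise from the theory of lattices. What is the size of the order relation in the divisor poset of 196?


The order relation is {(a,b) : a <= b}, reflexive so it includes (a,a).
Examples: (1,1), (1,14), (1,196), (1,2), (1,28), ...
Total ordered pairs: 36


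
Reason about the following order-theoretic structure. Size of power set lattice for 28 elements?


Power set = 2^n.
2^28 = 268435456


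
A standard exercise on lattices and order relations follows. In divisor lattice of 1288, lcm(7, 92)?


Join=lcm.
gcd(7,92)=1
lcm=644


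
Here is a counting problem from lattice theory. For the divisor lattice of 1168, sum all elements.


sigma(n) = sum of divisors.
Divisors of 1168: [1, 2, 4, 8, 16, 73, 146, 292, 584, 1168]
Sum = 2294


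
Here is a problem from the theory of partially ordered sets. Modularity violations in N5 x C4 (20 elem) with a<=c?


Modular law: if a <= c then a v (b ^ c) = (a v b) ^ c.
Check all triples (a,b,c) with a <= c among 20 elements.
  e.g. a=(a,0), b=(c,0), c=(b,0): lhs=(a,0) != rhs=(b,0)
  e.g. a=(a,0), b=(c,1), c=(b,0): lhs=(a,0) != rhs=(b,0)
Total violating triples: 40


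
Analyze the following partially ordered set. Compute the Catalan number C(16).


C(n) = C(2n, n) / (n+1).
C(32, 16) = 601080390
C(16) = 601080390 / 17 = 35357670


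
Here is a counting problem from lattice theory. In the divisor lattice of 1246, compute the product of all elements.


Divisors of 1246: [1, 2, 7, 14, 89, 178, 623, 1246]
Product = n^(d(n)/2) = 1246^(8/2)
Product = 2410305930256


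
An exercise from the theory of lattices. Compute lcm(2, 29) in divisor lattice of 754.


In a divisor lattice, join = lcm (least common multiple).
gcd(2,29) = 1
lcm(2,29) = 2*29/gcd = 58/1 = 58


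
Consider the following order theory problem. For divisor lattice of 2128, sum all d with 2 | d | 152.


Interval [2,152] in divisors of 2128: [2, 4, 8, 38, 76, 152]
Sum = 280


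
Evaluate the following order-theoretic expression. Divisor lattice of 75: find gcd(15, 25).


In a divisor lattice, meet = gcd (greatest common divisor).
By Euclidean algorithm or factoring: gcd(15,25) = 5


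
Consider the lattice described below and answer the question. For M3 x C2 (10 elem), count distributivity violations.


Distributive law: a ^ (b v c) = (a ^ b) v (a ^ c).
Check all 10^3 = 1000 ordered triples (a,b,c).
  e.g. a=(a1,0), b=(a2,0), c=(a3,0): lhs=(a1,0) != rhs=(0,0)
  e.g. a=(a1,0), b=(a2,0), c=(a3,1): lhs=(a1,0) != rhs=(0,0)
Total violating triples: 48


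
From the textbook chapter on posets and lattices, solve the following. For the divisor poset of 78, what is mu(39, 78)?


In a divisor lattice, mu(a,b) = mu(b/a) where mu is the classical Mobius function.
b/a = 78/39 = 2
Prime factorization of 2: primes [2]
2 is squarefree with 1 prime factor(s), so mu(2) = (-1)^1 = -1


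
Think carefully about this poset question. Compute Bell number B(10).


B(n) = number of set partitions of an n-element set.
B(n) satisfies the recurrence: B(n+1) = sum_k C(n,k)*B(k).
B(10) = 115975


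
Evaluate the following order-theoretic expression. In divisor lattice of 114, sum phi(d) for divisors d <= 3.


Divisors of 114 up to 3: [1, 2, 3]
phi values: [1, 1, 2]
Sum = 4


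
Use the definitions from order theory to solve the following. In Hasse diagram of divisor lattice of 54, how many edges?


A cover relation a -< b holds when a < b with no c strictly between.
Cover relations:
  1 -< 2
  1 -< 3
  2 -< 6
  3 -< 6
  3 -< 9
  6 -< 18
  9 -< 18
  9 -< 27
  ...2 more
Total: 10


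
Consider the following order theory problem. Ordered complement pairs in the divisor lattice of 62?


Complement pair (a,b): a meet b = bottom, a join b = top.
Here: gcd(a,b)=1 and lcm(a,b)=62, i.e. a*b=62 with a,b coprime.
Pairs found: (1,62), (2,31), (31,2), (62,1)
Total ordered pairs: 4


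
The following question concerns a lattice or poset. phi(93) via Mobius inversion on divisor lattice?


phi(n) = n * prod_{p|n} (1 - 1/p).
Prime divisors of 93: [3, 31]
phi(93) = 93 * (1 - 1/3) * (1 - 1/31)
phi(93) = 60


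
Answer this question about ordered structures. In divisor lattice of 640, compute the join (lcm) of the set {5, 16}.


In a divisor lattice, join = lcm (least common multiple).
Compute lcm iteratively: start with first element, then lcm(current, next).
Elements: [5, 16]
lcm(5,16) = 80
Final lcm = 80


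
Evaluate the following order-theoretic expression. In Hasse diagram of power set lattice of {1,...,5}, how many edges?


A cover relation a -< b holds when a < b with no c strictly between.
Cover relations:
  {} -< {1}
  {} -< {2}
  {} -< {3}
  {} -< {4}
  {} -< {5}
  {1} -< {1,2}
  {1} -< {1,3}
  {1} -< {1,4}
  ...72 more
Total: 80


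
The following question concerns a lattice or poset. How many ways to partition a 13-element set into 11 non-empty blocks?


S(n,k) = k*S(n-1,k) + S(n-1,k-1).
S(12,11) = 66, S(12,10) = 1705
S(13,11) = 11*66 + 1705 = 726 + 1705
S(13,11) = 2431


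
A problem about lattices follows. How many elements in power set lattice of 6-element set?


Power set = 2^n.
2^6 = 64


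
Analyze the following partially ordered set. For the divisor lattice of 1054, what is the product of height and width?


Height = length of longest chain minus 1; width = size of largest antichain.
A maximum chain: 1 | 31 | 527 | 1054  (height 3).
A maximum antichain: {2, 17, 31}  (width 3).
Product = 3 * 3 = 9


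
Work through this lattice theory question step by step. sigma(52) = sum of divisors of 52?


sigma(n) = sum of divisors.
Divisors of 52: [1, 2, 4, 13, 26, 52]
Sum = 98


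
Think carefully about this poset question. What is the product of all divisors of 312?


Divisors of 312: [1, 2, 3, 4, 6, 8, 12, 13, 24, 26, 39, 52, 78, 104, 156, 312]
Product = n^(d(n)/2) = 312^(16/2)
Product = 89791815397090000896


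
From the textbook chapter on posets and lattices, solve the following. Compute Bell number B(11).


B(n) = number of set partitions of an n-element set.
B(n) satisfies the recurrence: B(n+1) = sum_k C(n,k)*B(k).
B(11) = 678570


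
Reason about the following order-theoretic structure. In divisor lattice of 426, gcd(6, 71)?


Meet=gcd.
gcd(6,71)=1


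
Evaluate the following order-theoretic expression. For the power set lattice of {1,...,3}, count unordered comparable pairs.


A comparable pair {a,b} has a < b or b < a in the order.
Count unordered pairs where one element is strictly below the other.
Examples: {{},{1}}, {{},{2}}, {{},{3}}, {{},{1,2}}, ...
Total comparable pairs: 19


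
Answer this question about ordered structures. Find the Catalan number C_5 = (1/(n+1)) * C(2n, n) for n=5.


C(n) = C(2n, n) / (n+1).
C(10, 5) = 252
C(5) = 252 / 6 = 42


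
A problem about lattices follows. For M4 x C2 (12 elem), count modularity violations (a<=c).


Modular law: if a <= c then a v (b ^ c) = (a v b) ^ c.
Check all triples (a,b,c) with a <= c among 12 elements.
This lattice is modular (diamonds M_m and their chain-products are modular).
Total violating triples: 0


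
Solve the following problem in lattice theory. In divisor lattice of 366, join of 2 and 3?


In a divisor lattice, join = lcm (least common multiple).
gcd(2,3) = 1
lcm(2,3) = 2*3/gcd = 6/1 = 6


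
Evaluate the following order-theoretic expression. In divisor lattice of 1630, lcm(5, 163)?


Join=lcm.
gcd(5,163)=1
lcm=815


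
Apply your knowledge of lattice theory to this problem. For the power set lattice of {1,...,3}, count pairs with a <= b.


The order relation is {(a,b) : a <= b}, reflexive so it includes (a,a).
Examples: ({},{}), ({},{1,2}), ({},{1,2,3}), ({},{1,3}), ({},{1}), ...
Total ordered pairs: 27


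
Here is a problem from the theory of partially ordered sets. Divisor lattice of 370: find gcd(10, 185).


In a divisor lattice, meet = gcd (greatest common divisor).
By Euclidean algorithm or factoring: gcd(10,185) = 5


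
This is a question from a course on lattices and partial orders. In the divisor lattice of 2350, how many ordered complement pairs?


Complement pair (a,b): a meet b = bottom, a join b = top.
Here: gcd(a,b)=1 and lcm(a,b)=2350, i.e. a*b=2350 with a,b coprime.
Pairs found: (1,2350), (2,1175), (25,94), (47,50), ... (4 more)
Total ordered pairs: 8


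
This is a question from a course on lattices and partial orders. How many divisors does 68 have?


Divisors of 68: [1, 2, 4, 17, 34, 68]
Count: 6


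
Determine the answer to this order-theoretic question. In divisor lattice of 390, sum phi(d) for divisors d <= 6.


Divisors of 390 up to 6: [1, 2, 3, 5, 6]
phi values: [1, 1, 2, 4, 2]
Sum = 10


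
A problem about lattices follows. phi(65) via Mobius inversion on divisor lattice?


phi(n) = n * prod_{p|n} (1 - 1/p).
Prime divisors of 65: [5, 13]
phi(65) = 65 * (1 - 1/5) * (1 - 1/13)
phi(65) = 48


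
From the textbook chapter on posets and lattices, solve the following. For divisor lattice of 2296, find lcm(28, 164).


In a divisor lattice, join = lcm (least common multiple).
Compute lcm iteratively: start with first element, then lcm(current, next).
Elements: [28, 164]
lcm(28,164) = 1148
Final lcm = 1148
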